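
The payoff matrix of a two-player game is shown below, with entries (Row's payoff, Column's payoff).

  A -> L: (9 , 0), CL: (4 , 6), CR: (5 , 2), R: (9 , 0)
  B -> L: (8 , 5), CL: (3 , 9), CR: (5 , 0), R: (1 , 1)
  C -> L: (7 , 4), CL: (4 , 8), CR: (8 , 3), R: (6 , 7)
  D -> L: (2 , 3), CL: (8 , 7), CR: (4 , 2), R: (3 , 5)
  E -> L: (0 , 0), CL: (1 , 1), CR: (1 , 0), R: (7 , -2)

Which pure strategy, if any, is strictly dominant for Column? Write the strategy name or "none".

CL vs L: A: 6>0, B: 9>5, C: 8>4, D: 7>3, E: 1>0.
CL vs CR: A: 6>2, B: 9>0, C: 8>3, D: 7>2, E: 1>0.
CL vs R: A: 6>0, B: 9>1, C: 8>7, D: 7>5, E: 1>-2.
CL strictly beats every other strategy against every opponent action, so it is strictly dominant.

CL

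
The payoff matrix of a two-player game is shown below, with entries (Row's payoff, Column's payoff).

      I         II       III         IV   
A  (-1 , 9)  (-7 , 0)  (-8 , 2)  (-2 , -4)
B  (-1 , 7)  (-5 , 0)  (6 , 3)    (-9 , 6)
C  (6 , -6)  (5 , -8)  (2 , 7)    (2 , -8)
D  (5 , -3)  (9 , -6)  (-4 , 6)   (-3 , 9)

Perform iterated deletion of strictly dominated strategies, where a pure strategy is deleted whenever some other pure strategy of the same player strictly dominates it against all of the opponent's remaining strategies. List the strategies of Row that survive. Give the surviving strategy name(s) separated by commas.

Row's strategy A is strictly dominated by C (I: 6>-1, II: 5>-7, III: 2>-8, IV: 2>-2) and is removed.
Column II is eliminated: I beats it against every remaining row (B: 7>0, C: -6>-8, D: -3>-6).
For Row, C strictly dominates D on the remaining columns (I: 6>5, III: 2>-4, IV: 2>-3); eliminate D.
For Column, I strictly dominates IV on the remaining rows (B: 7>6, C: -6>-8); eliminate IV.
Among the remaining strategies, none is strictly dominated by another pure strategy of the same player, so the elimination stops.
Surviving strategies — Row: {B, C}; Column: {I, III}.

B, C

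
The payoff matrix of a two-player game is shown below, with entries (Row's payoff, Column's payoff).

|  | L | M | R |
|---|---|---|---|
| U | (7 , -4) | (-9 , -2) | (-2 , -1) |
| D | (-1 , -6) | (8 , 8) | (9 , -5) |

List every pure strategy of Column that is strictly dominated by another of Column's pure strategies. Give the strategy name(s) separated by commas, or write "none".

L: dominated, since M does at least as well everywhere (U: -2>-4, D: 8>-6).
M: no other strategy beats it everywhere (L at U (-2>-4); R at D (8>-5)).
Nothing dominates R: L at U (-1>-4); M at U (-1>-2).

L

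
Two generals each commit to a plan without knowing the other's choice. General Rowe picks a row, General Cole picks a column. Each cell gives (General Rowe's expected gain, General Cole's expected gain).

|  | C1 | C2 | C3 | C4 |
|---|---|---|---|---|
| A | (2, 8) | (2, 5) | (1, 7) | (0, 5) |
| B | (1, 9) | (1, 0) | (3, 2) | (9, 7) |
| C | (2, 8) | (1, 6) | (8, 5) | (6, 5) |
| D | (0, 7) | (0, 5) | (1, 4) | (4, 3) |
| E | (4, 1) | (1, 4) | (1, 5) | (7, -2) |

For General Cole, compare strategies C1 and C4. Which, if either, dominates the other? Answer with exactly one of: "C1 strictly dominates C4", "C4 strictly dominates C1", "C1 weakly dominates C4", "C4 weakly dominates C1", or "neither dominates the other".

C1 strictly dominates C4

Compare C1 to C4 across every action of General Rowe: A: 8>5, B: 9>7, C: 8>5, D: 7>3, E: 1>-2.
Every comparison favours C1, so C1 strictly dominates C4.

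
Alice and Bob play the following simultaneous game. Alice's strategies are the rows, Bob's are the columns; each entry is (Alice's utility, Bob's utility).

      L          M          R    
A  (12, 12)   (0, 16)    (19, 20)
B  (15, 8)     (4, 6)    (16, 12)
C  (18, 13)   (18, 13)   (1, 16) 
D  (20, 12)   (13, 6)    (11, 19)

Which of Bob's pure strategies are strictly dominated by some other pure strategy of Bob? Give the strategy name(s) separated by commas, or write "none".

L is strictly dominated by R (A: 20>12, B: 12>8, C: 16>13, D: 19>12).
M is strictly dominated by R (A: 20>16, B: 12>6, C: 16>13, D: 19>6).
R is not dominated — it holds its own against L at A (20>12); M at A (20>16).

L, M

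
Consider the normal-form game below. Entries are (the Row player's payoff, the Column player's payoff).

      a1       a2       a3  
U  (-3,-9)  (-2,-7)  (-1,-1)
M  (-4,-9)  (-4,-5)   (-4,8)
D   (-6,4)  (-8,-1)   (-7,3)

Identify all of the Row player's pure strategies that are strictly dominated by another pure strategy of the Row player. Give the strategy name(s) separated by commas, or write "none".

M, D

Nothing dominates U: M at a1 (-3>-4); D at a1 (-3>-6).
M: dominated, since U does at least as well everywhere (a1: -3>-4, a2: -2>-4, a3: -1>-4).
U strictly dominates D — a1: -3>-6, a2: -2>-8, a3: -1>-7.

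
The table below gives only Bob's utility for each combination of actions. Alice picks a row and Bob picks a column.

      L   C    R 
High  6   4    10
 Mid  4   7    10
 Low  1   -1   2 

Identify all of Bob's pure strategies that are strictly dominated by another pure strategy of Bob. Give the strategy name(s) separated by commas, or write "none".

R strictly dominates L — High: 10>6, Mid: 10>4, Low: 2>1.
C: dominated, since R does at least as well everywhere (High: 10>4, Mid: 10>7, Low: 2>-1).
Nothing dominates R: L at High (10>6); C at High (10>4).

L, C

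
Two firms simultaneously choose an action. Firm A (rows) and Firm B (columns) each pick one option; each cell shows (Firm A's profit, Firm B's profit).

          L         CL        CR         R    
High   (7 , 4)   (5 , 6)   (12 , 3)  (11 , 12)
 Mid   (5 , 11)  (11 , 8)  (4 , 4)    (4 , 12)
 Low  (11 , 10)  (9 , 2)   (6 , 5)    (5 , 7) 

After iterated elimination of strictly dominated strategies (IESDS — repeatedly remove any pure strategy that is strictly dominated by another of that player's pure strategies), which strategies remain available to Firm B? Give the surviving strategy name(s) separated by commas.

L, R

Column CL is eliminated: R beats it against every remaining row (High: 12>6, Mid: 12>8, Low: 7>2).
Firm A's strategy Mid is strictly dominated by High (L: 7>5, CR: 12>4, R: 11>4) and is removed.
Column CR is eliminated: L beats it against every remaining row (High: 4>3, Low: 10>5).
Among the remaining strategies, none is strictly dominated by another pure strategy of the same player, so the elimination stops.
Surviving strategies — Firm A: {High, Low}; Firm B: {L, R}.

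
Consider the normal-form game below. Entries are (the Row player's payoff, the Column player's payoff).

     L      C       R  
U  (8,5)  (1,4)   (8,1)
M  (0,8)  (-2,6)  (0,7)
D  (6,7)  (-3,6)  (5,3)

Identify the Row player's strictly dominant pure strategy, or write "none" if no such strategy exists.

U

U vs M: L: 8>0, C: 1>-2, R: 8>0.
U vs D: L: 8>6, C: 1>-3, R: 8>5.
U strictly beats every other strategy against every opponent action, so it is strictly dominant.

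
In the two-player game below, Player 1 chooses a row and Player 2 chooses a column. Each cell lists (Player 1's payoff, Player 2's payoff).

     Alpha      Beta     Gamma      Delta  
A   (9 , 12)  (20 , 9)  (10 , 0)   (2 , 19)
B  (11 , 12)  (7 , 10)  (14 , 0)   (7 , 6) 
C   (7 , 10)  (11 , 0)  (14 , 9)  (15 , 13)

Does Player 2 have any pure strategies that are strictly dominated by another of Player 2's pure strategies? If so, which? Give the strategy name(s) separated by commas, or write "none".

Alpha is not dominated — it holds its own against Beta at A (12>9); Gamma at A (12>0); Delta at B (12>6).
Beta: dominated, since Alpha does at least as well everywhere (A: 12>9, B: 12>10, C: 10>0).
Gamma: dominated, since Alpha does at least as well everywhere (A: 12>0, B: 12>0, C: 10>9).
Nothing dominates Delta: Alpha at A (19>12); Beta at A (19>9); Gamma at A (19>0).

Beta, Gamma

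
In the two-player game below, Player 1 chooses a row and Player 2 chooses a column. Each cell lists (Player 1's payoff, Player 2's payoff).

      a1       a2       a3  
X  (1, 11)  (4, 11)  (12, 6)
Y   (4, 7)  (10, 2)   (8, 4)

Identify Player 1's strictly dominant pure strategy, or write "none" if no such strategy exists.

X fails to dominate Y at a1 (1<4).
Y fails to dominate X at a3 (8<12).
No single strategy dominates all the others.

none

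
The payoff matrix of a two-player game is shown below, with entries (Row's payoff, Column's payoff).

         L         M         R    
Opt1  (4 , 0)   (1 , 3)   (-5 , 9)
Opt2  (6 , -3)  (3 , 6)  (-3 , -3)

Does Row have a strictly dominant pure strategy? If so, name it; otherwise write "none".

Opt2

Opt2 vs Opt1: L: 6>4, M: 3>1, R: -3>-5.
Opt2 strictly beats every other strategy against every opponent action, so it is strictly dominant.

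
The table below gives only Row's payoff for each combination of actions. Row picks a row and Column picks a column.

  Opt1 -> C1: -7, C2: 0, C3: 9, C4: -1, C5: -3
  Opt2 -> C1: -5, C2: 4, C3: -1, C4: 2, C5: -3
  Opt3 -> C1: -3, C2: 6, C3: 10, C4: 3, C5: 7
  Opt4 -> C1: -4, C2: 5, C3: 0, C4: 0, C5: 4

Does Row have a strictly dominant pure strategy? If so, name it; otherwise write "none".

Opt3 vs Opt1: C1: -3>-7, C2: 6>0, C3: 10>9, C4: 3>-1, C5: 7>-3.
Opt3 vs Opt2: C1: -3>-5, C2: 6>4, C3: 10>-1, C4: 3>2, C5: 7>-3.
Opt3 vs Opt4: C1: -3>-4, C2: 6>5, C3: 10>0, C4: 3>0, C5: 7>4.
Opt3 strictly beats every other strategy against every opponent action, so it is strictly dominant.

Opt3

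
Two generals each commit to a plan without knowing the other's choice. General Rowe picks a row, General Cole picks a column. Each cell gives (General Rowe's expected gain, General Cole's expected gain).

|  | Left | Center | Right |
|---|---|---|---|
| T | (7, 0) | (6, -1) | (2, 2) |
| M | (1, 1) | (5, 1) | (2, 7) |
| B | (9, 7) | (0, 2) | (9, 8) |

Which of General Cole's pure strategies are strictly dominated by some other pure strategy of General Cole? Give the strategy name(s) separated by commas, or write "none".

Left, Center

Left: dominated, since Right does at least as well everywhere (T: 2>0, M: 7>1, B: 8>7).
Center is strictly dominated by Right (T: 2>-1, M: 7>1, B: 8>2).
Right is not dominated — it holds its own against Left at T (2>0); Center at T (2>-1).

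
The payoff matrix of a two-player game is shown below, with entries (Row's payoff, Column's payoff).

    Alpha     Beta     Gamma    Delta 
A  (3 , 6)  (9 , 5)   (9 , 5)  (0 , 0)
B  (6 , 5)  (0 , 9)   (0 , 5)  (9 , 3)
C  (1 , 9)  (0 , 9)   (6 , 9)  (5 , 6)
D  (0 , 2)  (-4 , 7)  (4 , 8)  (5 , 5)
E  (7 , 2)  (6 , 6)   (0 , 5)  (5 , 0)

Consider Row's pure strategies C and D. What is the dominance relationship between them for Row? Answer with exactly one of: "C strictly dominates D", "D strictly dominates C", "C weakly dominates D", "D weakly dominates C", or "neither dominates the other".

C's payoffs vs D's, by Column's action — Alpha: 1>0, Beta: 0>-4, Gamma: 6>4, Delta: 5=5.
C is at least as good everywhere and strictly better somewhere (tied only at Delta), so C weakly but not strictly dominates D.

C weakly dominates D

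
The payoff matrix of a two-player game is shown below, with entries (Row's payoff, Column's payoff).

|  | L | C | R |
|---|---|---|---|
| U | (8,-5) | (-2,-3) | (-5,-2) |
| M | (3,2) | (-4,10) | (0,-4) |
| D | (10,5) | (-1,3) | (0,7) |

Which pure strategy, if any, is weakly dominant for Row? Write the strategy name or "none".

D vs U: L: 10>8, C: -1>-2, R: 0>-5.
D vs M: L: 10>3, C: -1>-4, R: 0=0.
D is at least as good as every other strategy against every opponent action, so it is weakly dominant.

D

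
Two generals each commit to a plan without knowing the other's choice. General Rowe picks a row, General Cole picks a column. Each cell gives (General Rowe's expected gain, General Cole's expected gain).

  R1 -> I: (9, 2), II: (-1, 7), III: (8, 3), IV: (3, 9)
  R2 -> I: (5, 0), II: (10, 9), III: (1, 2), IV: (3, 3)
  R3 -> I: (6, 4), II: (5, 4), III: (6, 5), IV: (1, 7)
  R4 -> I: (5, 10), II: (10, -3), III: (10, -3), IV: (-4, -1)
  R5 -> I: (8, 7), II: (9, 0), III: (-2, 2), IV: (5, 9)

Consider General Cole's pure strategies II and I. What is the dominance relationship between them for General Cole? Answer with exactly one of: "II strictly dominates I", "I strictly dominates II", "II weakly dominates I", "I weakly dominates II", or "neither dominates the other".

II's payoffs vs I's, by General Rowe's action — R1: 7>2, R2: 9>0, R3: 4=4, R4: -3<10, R5: 0<7.
II does better at R1, R2 but worse at R4, R5; neither strategy dominates the other.

neither dominates the other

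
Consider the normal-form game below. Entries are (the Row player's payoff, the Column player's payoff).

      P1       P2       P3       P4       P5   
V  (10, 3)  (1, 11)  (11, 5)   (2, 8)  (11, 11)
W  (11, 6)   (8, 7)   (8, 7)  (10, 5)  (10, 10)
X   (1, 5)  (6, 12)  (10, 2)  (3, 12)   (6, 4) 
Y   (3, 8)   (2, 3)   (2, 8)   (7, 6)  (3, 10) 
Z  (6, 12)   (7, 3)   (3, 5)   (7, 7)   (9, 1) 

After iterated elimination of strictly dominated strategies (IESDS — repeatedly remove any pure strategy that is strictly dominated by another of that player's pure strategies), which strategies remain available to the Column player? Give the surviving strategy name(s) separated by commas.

Row Y is eliminated: W beats it against every remaining column (P1: 11>3, P2: 8>2, P3: 8>2, P4: 10>7, P5: 10>3).
For the Row player, W strictly dominates Z on the remaining columns (P1: 11>6, P2: 8>7, P3: 8>3, P4: 10>7, P5: 10>9); eliminate Z.
Column P1 is eliminated: P2 beats it against every remaining row (V: 11>3, W: 7>6, X: 12>5).
The Column player's strategy P3 is strictly dominated by P5 (V: 11>5, W: 10>7, X: 4>2) and is removed.
Row X is eliminated: W beats it against every remaining column (P2: 8>6, P4: 10>3, P5: 10>6).
The Column player's strategy P4 is strictly dominated by P2 (V: 11>8, W: 7>5) and is removed.
Among the remaining strategies, none is strictly dominated by another pure strategy of the same player, so the elimination stops.
Surviving strategies — the Row player: {V, W}; the Column player: {P2, P5}.

P2, P5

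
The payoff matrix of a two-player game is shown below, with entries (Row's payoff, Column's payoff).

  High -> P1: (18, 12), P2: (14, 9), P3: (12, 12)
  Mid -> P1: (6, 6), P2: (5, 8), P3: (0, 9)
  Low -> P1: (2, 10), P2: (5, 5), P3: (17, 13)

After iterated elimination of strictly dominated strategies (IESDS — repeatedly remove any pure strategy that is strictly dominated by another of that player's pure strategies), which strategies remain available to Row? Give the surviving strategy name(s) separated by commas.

High, Low

Row Mid is eliminated: High beats it against every remaining column (P1: 18>6, P2: 14>5, P3: 12>0).
Column's strategy P2 is strictly dominated by P1 (High: 12>9, Low: 10>5) and is removed.
Among the remaining strategies, none is strictly dominated by another pure strategy of the same player, so the elimination stops.
Surviving strategies — Row: {High, Low}; Column: {P1, P3}.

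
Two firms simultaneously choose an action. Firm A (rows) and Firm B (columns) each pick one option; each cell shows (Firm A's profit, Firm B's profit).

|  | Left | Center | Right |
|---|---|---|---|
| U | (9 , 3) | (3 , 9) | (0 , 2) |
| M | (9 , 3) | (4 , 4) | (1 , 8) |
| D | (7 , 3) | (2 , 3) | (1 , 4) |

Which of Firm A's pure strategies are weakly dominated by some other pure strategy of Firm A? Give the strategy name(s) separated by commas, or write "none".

U: dominated, since M does at least as well everywhere (Left: 9=9, Center: 4>3, Right: 1>0).
M: no other strategy beats it everywhere (U at Center (4>3); D at Left (9>7)).
D is weakly dominated by M (Left: 9>7, Center: 4>2, Right: 1=1).

U, D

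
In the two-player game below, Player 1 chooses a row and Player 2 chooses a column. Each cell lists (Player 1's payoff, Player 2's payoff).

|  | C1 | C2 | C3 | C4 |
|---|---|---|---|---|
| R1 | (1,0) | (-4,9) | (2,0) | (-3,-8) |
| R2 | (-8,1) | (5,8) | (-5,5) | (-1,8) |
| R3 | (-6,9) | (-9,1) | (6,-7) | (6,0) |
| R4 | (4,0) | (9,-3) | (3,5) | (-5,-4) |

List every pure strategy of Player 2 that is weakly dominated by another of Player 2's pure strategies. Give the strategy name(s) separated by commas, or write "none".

C1: no other strategy beats it everywhere (C2 at R3 (9>1); C3 at R3 (9>-7); C4 at R1 (0>-8)).
C2 is not dominated — it holds its own against C1 at R1 (9>0); C3 at R1 (9>0); C4 at R1 (9>-8).
C3 is not dominated — it holds its own against C1 at R2 (5>1); C2 at R4 (5>-3); C4 at R1 (0>-8).
C4 is weakly dominated by C2 (R1: 9>-8, R2: 8=8, R3: 1>0, R4: -3>-4).

C4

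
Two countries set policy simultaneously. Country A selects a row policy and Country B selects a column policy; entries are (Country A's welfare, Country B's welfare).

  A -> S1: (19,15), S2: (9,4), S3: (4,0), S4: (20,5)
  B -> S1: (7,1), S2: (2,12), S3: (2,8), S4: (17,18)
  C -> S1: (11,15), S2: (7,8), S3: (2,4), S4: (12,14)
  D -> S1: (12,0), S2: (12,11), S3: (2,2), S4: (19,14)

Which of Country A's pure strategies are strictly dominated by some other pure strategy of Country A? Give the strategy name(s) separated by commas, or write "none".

B, C

A is not dominated — it holds its own against B at S1 (19>7); C at S1 (19>11); D at S1 (19>12).
A strictly dominates B — S1: 19>7, S2: 9>2, S3: 4>2, S4: 20>17.
A strictly dominates C — S1: 19>11, S2: 9>7, S3: 4>2, S4: 20>12.
D: no other strategy beats it everywhere (A at S2 (12>9); B at S1 (12>7); C at S1 (12>11)).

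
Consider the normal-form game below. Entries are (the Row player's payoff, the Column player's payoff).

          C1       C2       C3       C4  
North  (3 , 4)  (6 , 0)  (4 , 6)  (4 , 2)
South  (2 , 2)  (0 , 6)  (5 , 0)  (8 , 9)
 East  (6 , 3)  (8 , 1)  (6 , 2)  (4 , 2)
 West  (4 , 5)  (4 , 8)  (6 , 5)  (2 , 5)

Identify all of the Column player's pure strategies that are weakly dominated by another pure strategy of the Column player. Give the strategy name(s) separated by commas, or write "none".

C1: no other strategy beats it everywhere (C2 at North (4>0); C3 at South (2>0); C4 at North (4>2)).
C2 is not dominated — it holds its own against C1 at South (6>2); C3 at South (6>0); C4 at West (8>5).
C3: no other strategy beats it everywhere (C1 at North (6>4); C2 at North (6>0); C4 at North (6>2)).
C4 is not dominated — it holds its own against C1 at South (9>2); C2 at North (2>0); C3 at South (9>0).

none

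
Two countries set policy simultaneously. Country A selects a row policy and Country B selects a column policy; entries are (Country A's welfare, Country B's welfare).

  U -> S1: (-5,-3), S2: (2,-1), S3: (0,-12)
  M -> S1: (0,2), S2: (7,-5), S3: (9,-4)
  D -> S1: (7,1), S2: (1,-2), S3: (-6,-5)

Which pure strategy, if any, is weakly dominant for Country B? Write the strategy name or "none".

S1 fails to dominate S2 at U (-3<-1).
S2 fails to dominate S1 at M (-5<2).
S3 fails to dominate S1 at U (-12<-3).
No single strategy dominates all the others.

none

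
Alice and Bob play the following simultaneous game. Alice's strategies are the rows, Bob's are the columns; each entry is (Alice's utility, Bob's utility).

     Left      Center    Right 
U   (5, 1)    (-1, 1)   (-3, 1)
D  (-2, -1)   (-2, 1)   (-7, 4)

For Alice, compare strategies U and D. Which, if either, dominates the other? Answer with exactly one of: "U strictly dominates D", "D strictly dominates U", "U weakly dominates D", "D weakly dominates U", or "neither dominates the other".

U strictly dominates D

U's payoffs vs D's, by Bob's action — Left: 5>-2, Center: -1>-2, Right: -3>-7.
Every comparison favours U, so U strictly dominates D.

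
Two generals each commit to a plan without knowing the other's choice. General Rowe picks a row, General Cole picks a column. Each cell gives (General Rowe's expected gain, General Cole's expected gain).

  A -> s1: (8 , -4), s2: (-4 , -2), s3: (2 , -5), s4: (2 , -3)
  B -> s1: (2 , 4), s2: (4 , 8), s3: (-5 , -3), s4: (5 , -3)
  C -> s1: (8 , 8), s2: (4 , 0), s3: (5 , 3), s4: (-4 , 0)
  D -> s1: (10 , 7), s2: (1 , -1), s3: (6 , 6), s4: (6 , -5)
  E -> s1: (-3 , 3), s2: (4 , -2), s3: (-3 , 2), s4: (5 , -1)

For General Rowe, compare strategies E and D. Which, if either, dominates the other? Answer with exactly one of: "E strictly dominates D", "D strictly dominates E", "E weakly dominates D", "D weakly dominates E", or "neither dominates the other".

neither dominates the other

E's payoffs vs D's, by General Cole's action — s1: -3<10, s2: 4>1, s3: -3<6, s4: 5<6.
E does better at s2 but worse at s1, s3, s4; neither strategy dominates the other.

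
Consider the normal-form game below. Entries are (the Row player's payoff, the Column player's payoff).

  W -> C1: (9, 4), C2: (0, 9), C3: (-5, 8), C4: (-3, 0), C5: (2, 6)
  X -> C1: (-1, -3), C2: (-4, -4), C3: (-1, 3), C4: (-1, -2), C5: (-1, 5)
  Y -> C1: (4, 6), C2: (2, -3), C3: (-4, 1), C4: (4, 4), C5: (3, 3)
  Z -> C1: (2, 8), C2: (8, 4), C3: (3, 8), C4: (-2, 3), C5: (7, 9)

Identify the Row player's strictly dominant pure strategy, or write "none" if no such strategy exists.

none

W fails to dominate X at C3 (-5<-1).
X fails to dominate W at C1 (-1<9).
Y fails to dominate W at C1 (4<9).
Z fails to dominate W at C1 (2<9).
No single strategy dominates all the others.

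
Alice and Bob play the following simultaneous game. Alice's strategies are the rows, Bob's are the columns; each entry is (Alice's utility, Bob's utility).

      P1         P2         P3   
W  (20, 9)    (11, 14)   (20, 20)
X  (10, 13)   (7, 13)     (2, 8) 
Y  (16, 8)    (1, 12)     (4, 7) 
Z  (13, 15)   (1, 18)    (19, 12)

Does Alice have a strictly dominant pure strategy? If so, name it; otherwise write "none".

W vs X: P1: 20>10, P2: 11>7, P3: 20>2.
W vs Y: P1: 20>16, P2: 11>1, P3: 20>4.
W vs Z: P1: 20>13, P2: 11>1, P3: 20>19.
W strictly beats every other strategy against every opponent action, so it is strictly dominant.

W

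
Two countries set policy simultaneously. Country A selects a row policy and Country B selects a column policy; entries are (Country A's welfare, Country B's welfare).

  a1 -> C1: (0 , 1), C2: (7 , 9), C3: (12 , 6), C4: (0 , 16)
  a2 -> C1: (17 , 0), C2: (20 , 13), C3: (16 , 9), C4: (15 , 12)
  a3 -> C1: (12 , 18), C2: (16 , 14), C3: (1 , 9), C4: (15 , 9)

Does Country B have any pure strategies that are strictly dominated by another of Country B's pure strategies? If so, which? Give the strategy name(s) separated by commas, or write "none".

C3

Nothing dominates C1: C2 at a3 (18>14); C3 at a3 (18>9); C4 at a3 (18>9).
C2: no other strategy beats it everywhere (C1 at a1 (9>1); C3 at a1 (9>6); C4 at a2 (13>12)).
C3 is strictly dominated by C2 (a1: 9>6, a2: 13>9, a3: 14>9).
C4 is not dominated — it holds its own against C1 at a1 (16>1); C2 at a1 (16>9); C3 at a1 (16>6).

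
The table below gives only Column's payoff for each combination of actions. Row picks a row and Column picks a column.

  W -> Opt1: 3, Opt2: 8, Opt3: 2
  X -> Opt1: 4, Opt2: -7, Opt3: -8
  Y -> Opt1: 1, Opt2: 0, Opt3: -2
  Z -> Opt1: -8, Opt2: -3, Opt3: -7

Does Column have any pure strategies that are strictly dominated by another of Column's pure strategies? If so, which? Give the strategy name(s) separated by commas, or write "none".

Opt3

Opt1: no other strategy beats it everywhere (Opt2 at X (4>-7); Opt3 at W (3>2)).
Nothing dominates Opt2: Opt1 at W (8>3); Opt3 at W (8>2).
Opt3: dominated, since Opt2 does at least as well everywhere (W: 8>2, X: -7>-8, Y: 0>-2, Z: -3>-7).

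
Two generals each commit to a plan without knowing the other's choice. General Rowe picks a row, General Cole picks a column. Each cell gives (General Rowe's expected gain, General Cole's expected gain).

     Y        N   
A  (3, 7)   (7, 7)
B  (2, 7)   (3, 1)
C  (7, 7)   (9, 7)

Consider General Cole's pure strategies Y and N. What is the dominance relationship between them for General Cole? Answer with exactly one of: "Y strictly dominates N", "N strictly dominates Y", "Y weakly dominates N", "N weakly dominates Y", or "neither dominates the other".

Y weakly dominates N

Compare Y to N across each opponent action: A: 7=7, B: 7>1, C: 7=7.
Y is at least as good everywhere and strictly better somewhere (tied only at A, C), so Y weakly but not strictly dominates N.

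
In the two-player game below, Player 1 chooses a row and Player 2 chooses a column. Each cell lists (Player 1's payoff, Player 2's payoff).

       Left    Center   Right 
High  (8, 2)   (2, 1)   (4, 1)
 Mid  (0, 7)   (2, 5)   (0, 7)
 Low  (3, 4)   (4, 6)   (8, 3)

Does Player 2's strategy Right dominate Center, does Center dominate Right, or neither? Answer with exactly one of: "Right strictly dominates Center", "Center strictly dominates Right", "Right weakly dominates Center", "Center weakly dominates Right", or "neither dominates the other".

neither dominates the other

Compare Right to Center across every action of Player 1: High: 1=1, Mid: 7>5, Low: 3<6.
Right does better at Mid but worse at Low; neither strategy dominates the other.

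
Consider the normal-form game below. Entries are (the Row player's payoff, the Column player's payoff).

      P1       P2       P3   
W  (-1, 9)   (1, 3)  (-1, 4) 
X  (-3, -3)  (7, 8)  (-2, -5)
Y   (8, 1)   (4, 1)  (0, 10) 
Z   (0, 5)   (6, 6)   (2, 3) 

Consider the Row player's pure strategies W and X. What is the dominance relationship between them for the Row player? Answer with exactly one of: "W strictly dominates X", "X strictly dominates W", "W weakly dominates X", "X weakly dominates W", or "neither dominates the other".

Compare W to X across each choice by the Column player: P1: -1>-3, P2: 1<7, P3: -1>-2.
W does better at P1, P3 but worse at P2; neither strategy dominates the other.

neither dominates the other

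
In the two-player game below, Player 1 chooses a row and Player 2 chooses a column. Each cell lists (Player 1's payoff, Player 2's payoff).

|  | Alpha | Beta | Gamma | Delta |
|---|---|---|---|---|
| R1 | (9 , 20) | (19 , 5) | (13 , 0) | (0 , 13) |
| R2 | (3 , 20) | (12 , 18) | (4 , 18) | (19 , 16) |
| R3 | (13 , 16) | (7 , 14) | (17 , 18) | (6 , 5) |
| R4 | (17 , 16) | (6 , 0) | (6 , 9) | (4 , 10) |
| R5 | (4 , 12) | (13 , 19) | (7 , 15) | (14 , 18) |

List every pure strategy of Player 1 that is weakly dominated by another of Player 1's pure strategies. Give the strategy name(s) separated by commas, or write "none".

none

R1 is not dominated — it holds its own against R2 at Alpha (9>3); R3 at Beta (19>7); R4 at Beta (19>6); R5 at Alpha (9>4).
Nothing dominates R2: R1 at Delta (19>0); R3 at Beta (12>7); R4 at Beta (12>6); R5 at Delta (19>14).
R3: no other strategy beats it everywhere (R1 at Alpha (13>9); R2 at Alpha (13>3); R4 at Beta (7>6); R5 at Alpha (13>4)).
R4: no other strategy beats it everywhere (R1 at Alpha (17>9); R2 at Alpha (17>3); R3 at Alpha (17>13); R5 at Alpha (17>4)).
R5: no other strategy beats it everywhere (R1 at Delta (14>0); R2 at Alpha (4>3); R3 at Beta (13>7); R4 at Beta (13>6)).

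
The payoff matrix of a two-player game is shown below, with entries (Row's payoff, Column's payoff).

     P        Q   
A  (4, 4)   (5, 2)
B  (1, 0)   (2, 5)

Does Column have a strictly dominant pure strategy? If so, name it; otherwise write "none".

none

P fails to dominate Q at B (0<5).
Q fails to dominate P at A (2<4).
No single strategy dominates all the others.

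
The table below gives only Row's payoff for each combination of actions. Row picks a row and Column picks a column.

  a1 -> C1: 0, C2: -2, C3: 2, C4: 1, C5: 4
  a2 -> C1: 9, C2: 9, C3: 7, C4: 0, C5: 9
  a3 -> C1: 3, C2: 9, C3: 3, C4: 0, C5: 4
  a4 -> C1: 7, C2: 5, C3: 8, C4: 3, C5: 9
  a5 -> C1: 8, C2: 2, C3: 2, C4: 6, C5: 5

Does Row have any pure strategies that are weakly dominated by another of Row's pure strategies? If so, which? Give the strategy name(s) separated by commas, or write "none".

a4 weakly dominates a1 — C1: 7>0, C2: 5>-2, C3: 8>2, C4: 3>1, C5: 9>4.
a2 is not dominated — it holds its own against a1 at C1 (9>0); a3 at C1 (9>3); a4 at C1 (9>7); a5 at C1 (9>8).
a2 weakly dominates a3 — C1: 9>3, C2: 9=9, C3: 7>3, C4: 0=0, C5: 9>4.
Nothing dominates a4: a1 at C1 (7>0); a2 at C3 (8>7); a3 at C1 (7>3); a5 at C2 (5>2).
a5 is not dominated — it holds its own against a1 at C1 (8>0); a2 at C4 (6>0); a3 at C1 (8>3); a4 at C1 (8>7).

a1, a3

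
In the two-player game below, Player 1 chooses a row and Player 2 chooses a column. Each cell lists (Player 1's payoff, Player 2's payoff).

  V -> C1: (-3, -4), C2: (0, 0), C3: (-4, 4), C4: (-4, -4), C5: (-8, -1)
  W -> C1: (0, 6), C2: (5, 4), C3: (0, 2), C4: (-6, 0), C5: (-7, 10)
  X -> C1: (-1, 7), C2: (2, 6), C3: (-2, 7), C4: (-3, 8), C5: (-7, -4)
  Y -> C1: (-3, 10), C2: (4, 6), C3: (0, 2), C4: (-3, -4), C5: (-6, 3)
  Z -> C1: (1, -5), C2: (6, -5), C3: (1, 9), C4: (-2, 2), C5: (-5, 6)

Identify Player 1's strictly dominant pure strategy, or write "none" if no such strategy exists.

Z vs V: C1: 1>-3, C2: 6>0, C3: 1>-4, C4: -2>-4, C5: -5>-8.
Z vs W: C1: 1>0, C2: 6>5, C3: 1>0, C4: -2>-6, C5: -5>-7.
Z vs X: C1: 1>-1, C2: 6>2, C3: 1>-2, C4: -2>-3, C5: -5>-7.
Z vs Y: C1: 1>-3, C2: 6>4, C3: 1>0, C4: -2>-3, C5: -5>-6.
Z strictly beats every other strategy against every opponent action, so it is strictly dominant.

Z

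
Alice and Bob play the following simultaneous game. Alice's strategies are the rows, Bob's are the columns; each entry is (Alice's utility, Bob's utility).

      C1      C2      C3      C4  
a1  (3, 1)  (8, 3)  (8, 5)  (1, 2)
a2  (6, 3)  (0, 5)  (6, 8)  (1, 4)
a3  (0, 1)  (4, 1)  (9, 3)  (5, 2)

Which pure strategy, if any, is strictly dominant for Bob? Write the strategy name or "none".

C3

C3 vs C1: a1: 5>1, a2: 8>3, a3: 3>1.
C3 vs C2: a1: 5>3, a2: 8>5, a3: 3>1.
C3 vs C4: a1: 5>2, a2: 8>4, a3: 3>2.
C3 strictly beats every other strategy against every opponent action, so it is strictly dominant.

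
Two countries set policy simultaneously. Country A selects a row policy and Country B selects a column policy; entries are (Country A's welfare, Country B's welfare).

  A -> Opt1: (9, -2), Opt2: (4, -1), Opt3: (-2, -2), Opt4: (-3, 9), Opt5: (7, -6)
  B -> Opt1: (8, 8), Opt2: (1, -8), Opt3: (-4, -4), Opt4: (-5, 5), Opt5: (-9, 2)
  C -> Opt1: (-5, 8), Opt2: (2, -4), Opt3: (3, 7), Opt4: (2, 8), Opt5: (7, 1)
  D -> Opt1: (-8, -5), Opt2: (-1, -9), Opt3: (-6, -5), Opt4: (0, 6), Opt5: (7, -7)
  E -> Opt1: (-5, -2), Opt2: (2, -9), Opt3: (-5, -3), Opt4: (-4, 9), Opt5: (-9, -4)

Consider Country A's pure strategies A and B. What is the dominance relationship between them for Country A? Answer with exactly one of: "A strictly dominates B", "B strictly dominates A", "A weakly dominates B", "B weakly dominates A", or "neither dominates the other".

A strictly dominates B

Compare A to B across every action of Country B: Opt1: 9>8, Opt2: 4>1, Opt3: -2>-4, Opt4: -3>-5, Opt5: 7>-9.
A gives a strictly higher payoff against every action of Country B, so A strictly dominates B.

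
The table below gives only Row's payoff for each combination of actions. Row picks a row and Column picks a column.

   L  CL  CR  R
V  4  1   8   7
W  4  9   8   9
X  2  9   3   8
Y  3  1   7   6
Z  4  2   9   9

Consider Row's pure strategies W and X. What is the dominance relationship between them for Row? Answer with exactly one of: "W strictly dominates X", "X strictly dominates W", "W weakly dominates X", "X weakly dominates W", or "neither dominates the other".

W weakly dominates X

W's payoffs vs X's, by Column's action — L: 4>2, CL: 9=9, CR: 8>3, R: 9>8.
W is at least as good everywhere and strictly better somewhere (tied only at CL), so W weakly but not strictly dominates X.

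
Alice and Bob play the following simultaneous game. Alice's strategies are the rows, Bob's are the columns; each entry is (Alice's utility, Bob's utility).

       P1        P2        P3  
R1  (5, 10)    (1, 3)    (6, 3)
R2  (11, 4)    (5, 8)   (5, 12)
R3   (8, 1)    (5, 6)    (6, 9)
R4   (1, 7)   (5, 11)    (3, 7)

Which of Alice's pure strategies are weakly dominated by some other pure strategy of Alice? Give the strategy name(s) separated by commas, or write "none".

R1, R4

R3 weakly dominates R1 — P1: 8>5, P2: 5>1, P3: 6=6.
Nothing dominates R2: R1 at P1 (11>5); R3 at P1 (11>8); R4 at P1 (11>1).
R3 is not dominated — it holds its own against R1 at P1 (8>5); R2 at P3 (6>5); R4 at P1 (8>1).
R2 weakly dominates R4 — P1: 11>1, P2: 5=5, P3: 5>3.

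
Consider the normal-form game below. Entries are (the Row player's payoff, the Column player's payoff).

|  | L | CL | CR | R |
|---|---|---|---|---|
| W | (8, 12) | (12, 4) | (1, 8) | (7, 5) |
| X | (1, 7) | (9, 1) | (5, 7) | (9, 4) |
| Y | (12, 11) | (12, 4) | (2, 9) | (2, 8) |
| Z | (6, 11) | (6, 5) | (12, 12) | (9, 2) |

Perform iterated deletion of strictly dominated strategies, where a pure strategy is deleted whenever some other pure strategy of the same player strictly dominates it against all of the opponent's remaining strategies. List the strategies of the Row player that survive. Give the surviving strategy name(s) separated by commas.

The Column player's strategy CL is strictly dominated by L (W: 12>4, X: 7>1, Y: 11>4, Z: 11>5) and is removed.
Column R is eliminated: L beats it against every remaining row (W: 12>5, X: 7>4, Y: 11>8, Z: 11>2).
Row W is eliminated: Y beats it against every remaining column (L: 12>8, CR: 2>1).
The Row player's strategy X is strictly dominated by Z (L: 6>1, CR: 12>5) and is removed.
Among the remaining strategies, none is strictly dominated by another pure strategy of the same player, so the elimination stops.
Surviving strategies — the Row player: {Y, Z}; the Column player: {L, CR}.

Y, Z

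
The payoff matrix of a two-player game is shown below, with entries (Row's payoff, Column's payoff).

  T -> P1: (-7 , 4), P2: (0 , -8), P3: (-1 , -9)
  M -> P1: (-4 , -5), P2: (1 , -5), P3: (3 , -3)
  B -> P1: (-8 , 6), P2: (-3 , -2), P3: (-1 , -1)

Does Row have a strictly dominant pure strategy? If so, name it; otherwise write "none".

M

M vs T: P1: -4>-7, P2: 1>0, P3: 3>-1.
M vs B: P1: -4>-8, P2: 1>-3, P3: 3>-1.
M strictly beats every other strategy against every opponent action, so it is strictly dominant.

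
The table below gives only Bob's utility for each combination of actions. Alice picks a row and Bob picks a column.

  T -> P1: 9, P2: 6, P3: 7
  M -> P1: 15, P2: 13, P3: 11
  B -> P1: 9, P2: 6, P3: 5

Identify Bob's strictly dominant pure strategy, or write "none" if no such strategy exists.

P1

P1 vs P2: T: 9>6, M: 15>13, B: 9>6.
P1 vs P3: T: 9>7, M: 15>11, B: 9>5.
P1 strictly beats every other strategy against every opponent action, so it is strictly dominant.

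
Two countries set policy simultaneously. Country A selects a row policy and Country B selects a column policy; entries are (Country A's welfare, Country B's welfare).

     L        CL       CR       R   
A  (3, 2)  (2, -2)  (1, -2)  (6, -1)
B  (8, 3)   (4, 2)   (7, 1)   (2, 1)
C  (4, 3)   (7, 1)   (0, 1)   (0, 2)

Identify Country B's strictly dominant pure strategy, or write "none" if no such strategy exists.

L

L vs CL: A: 2>-2, B: 3>2, C: 3>1.
L vs CR: A: 2>-2, B: 3>1, C: 3>1.
L vs R: A: 2>-1, B: 3>1, C: 3>2.
L strictly beats every other strategy against every opponent action, so it is strictly dominant.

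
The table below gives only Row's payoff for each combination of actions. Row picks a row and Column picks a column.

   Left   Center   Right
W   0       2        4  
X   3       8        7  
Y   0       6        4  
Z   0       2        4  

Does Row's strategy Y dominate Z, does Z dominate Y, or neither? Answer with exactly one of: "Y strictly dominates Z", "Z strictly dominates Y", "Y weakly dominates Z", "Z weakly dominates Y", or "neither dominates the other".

Compare Y to Z across each choice by Column: Left: 0=0, Center: 6>2, Right: 4=4.
Y is at least as good everywhere and strictly better somewhere (tied only at Left, Right), so Y weakly but not strictly dominates Z.

Y weakly dominates Z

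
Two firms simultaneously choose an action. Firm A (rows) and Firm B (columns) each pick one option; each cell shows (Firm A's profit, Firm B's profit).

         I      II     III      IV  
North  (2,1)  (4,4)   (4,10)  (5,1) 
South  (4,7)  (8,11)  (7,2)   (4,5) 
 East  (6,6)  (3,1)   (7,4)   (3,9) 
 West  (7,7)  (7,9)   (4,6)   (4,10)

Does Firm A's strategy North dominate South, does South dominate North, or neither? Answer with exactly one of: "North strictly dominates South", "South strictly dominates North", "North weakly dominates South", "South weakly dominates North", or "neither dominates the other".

North's payoffs vs South's, by Firm B's action — I: 2<4, II: 4<8, III: 4<7, IV: 5>4.
North does better at IV but worse at I, II, III; neither strategy dominates the other.

neither dominates the other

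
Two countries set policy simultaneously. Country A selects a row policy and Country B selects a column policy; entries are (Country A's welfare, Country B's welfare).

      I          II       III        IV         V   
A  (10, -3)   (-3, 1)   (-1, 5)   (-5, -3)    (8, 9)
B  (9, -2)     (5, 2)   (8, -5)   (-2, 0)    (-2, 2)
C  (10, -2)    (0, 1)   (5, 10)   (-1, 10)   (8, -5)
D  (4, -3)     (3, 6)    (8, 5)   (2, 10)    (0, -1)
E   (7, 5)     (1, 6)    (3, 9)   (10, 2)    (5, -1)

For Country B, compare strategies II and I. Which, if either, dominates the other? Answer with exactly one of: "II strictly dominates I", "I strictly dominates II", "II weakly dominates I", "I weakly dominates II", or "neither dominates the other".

Compare II to I across each choice by Country A: A: 1>-3, B: 2>-2, C: 1>-2, D: 6>-3, E: 6>5.
II gives a strictly higher payoff against each choice by Country A, so II strictly dominates I.

II strictly dominates I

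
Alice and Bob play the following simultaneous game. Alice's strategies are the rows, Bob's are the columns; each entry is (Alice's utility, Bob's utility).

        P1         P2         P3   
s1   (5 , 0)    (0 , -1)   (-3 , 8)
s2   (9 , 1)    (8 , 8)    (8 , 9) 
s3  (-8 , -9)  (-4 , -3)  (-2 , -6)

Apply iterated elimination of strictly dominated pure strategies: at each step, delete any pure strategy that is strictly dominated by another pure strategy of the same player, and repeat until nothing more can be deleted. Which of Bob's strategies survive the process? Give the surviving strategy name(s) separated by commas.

Alice's strategy s1 is strictly dominated by s2 (P1: 9>5, P2: 8>0, P3: 8>-3) and is removed.
Alice's strategy s3 is strictly dominated by s2 (P1: 9>-8, P2: 8>-4, P3: 8>-2) and is removed.
For Bob, P2 strictly dominates P1 on the remaining rows (s2: 8>1); eliminate P1.
Bob's strategy P2 is strictly dominated by P3 (s2: 9>8) and is removed.
Among the remaining strategies, none is strictly dominated by another pure strategy of the same player, so the elimination stops.
Surviving strategies — Alice: {s2}; Bob: {P3}.

P3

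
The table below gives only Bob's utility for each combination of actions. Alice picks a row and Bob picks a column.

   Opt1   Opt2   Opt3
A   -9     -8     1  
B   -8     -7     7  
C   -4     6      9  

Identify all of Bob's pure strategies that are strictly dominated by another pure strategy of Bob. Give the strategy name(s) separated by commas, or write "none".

Opt1, Opt2

Opt1: dominated, since Opt2 does at least as well everywhere (A: -8>-9, B: -7>-8, C: 6>-4).
Opt2 is strictly dominated by Opt3 (A: 1>-8, B: 7>-7, C: 9>6).
Nothing dominates Opt3: Opt1 at A (1>-9); Opt2 at A (1>-8).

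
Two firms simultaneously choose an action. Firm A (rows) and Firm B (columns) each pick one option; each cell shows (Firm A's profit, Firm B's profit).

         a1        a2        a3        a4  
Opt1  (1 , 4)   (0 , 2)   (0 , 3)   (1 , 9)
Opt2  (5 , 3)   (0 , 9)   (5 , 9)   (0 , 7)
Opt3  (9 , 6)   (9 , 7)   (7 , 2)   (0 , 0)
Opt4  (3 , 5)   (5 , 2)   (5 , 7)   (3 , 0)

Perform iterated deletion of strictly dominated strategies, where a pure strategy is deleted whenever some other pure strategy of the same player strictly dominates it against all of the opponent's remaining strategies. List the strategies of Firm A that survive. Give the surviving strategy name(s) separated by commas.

Opt3

Row Opt1 is eliminated: Opt4 beats it against every remaining column (a1: 3>1, a2: 5>0, a3: 5>0, a4: 3>1).
Firm B's strategy a4 is strictly dominated by a2 (Opt2: 9>7, Opt3: 7>0, Opt4: 2>0) and is removed.
Firm A's strategy Opt2 is strictly dominated by Opt3 (a1: 9>5, a2: 9>0, a3: 7>5) and is removed.
Firm A's strategy Opt4 is strictly dominated by Opt3 (a1: 9>3, a2: 9>5, a3: 7>5) and is removed.
Column a1 is eliminated: a2 beats it against every remaining row (Opt3: 7>6).
Column a3 is eliminated: a2 beats it against every remaining row (Opt3: 7>2).
Among the remaining strategies, none is strictly dominated by another pure strategy of the same player, so the elimination stops.
Surviving strategies — Firm A: {Opt3}; Firm B: {a2}.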